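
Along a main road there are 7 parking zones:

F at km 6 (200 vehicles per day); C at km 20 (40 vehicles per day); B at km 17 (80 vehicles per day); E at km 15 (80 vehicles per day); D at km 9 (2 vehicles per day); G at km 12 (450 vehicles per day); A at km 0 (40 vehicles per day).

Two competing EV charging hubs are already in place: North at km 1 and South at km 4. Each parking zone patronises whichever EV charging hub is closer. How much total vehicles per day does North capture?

40

The indifferent point is the midpoint (1+4)/2 = 2.5; parking zones left of it (closer to North at 1) go to North, those right go to South.
  A at 0 (w=40) → North
  F at 6 (w=200) → South
  D at 9 (w=2) → South
  G at 12 (w=450) → South
  E at 15 (w=80) → South
  B at 17 (w=80) → South
  C at 20 (w=40) → South
North captures 40; South captures 852.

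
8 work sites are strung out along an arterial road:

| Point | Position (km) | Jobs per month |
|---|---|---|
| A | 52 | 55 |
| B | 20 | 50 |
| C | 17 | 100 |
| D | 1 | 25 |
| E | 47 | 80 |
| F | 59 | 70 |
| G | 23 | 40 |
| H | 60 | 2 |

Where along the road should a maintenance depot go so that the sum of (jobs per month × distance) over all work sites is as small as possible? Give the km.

x = 23

For a sum of weighted absolute distances on a line, the optimum is the weighted median (not the mean). Total weight W = 422; half-weight = 211.
Sort by position and accumulate weight:
  km 1 (D, w=25) → cum 25
  km 17 (C, w=100) → cum 125
  km 20 (B, w=50) → cum 175
  km 23 (G, w=40) → cum 215  ≥ 211 → median here
  km 47 (E, w=80) → cum 295
  km 52 (A, w=55) → cum 350
  km 59 (F, w=70) → cum 420
  km 60 (H, w=2) → cum 422
Optimal location: km 23.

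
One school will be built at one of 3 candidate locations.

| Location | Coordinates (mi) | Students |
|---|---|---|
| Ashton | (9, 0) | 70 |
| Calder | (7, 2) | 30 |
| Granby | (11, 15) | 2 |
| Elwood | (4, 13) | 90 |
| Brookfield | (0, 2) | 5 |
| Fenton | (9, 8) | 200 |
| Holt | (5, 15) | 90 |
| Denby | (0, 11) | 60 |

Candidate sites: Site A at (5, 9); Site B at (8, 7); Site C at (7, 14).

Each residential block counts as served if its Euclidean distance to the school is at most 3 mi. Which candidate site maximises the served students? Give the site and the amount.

Coverage radius r = 3 mi; a point is covered iff (Δx)²+(Δy)² ≤ 3² = 9.
  Site A (5, 9): covers {none} → 0
  Site B (8, 7): covers {Fenton} → 200
  Site C (7, 14): covers {Holt} → 90
Maximum coverage at Site B: 200 students.

Site B, covering 200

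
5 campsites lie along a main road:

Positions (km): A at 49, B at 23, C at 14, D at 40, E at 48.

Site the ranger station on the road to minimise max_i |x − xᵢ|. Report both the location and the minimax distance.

The 1-center on a line is the midpoint of the two extreme points: leftmost at 14, rightmost at 49.
Optimal location = (14 + 49)/2 = 31.5; maximum distance = (49 − 14)/2 = 17.5.

location 31.5, max distance 17.5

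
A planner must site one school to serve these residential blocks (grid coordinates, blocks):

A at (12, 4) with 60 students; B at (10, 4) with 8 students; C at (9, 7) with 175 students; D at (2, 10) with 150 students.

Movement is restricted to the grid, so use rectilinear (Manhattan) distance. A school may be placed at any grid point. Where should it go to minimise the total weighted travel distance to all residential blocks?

(9, 7)

Manhattan distance separates: Σwᵢ(|x−xᵢ|+|y−yᵢ|) = Σwᵢ|x−xᵢ| + Σwᵢ|y−yᵢ|, so x and y are optimised independently as 1-D weighted medians.
Total weight W = 393; half = 196.5.
x-coordinate, sorted with cumulative weight:
  x=2 (D, w=150) cum 150
  x=9 (C, w=175) cum 325  ← median
  x=10 (B, w=8) cum 333
  x=12 (A, w=60) cum 393
⇒ x* = 9
y-coordinate, sorted with cumulative weight:
  y=4 (A, w=60) cum 60
  y=4 (B, w=8) cum 68
  y=7 (C, w=175) cum 243  ← median
  y=10 (D, w=150) cum 393
⇒ y* = 7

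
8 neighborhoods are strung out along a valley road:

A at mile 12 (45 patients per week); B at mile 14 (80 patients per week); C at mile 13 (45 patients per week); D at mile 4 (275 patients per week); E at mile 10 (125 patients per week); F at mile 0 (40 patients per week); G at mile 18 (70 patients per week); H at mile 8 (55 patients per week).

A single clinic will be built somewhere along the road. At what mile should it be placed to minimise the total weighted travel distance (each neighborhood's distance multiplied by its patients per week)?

x = 8

For a sum of weighted absolute distances on a line, the optimum is the weighted median (not the mean). Total weight W = 735; half-weight = 367.5.
Sort by position and accumulate weight:
  mile 0 (F, w=40) → cum 40
  mile 4 (D, w=275) → cum 315
  mile 8 (H, w=55) → cum 370  ≥ 367.5 → median here
  mile 10 (E, w=125) → cum 495
  mile 12 (A, w=45) → cum 540
  mile 13 (C, w=45) → cum 585
  mile 14 (B, w=80) → cum 665
  mile 18 (G, w=70) → cum 735
Optimal location: mile 8.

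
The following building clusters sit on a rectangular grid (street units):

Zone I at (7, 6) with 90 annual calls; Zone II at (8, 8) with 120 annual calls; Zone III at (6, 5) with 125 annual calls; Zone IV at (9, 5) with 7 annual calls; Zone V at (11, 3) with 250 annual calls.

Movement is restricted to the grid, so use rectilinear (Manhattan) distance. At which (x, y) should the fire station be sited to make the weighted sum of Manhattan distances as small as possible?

(8, 5)

Manhattan distance separates: Σwᵢ(|x−xᵢ|+|y−yᵢ|) = Σwᵢ|x−xᵢ| + Σwᵢ|y−yᵢ|, so x and y are optimised independently as 1-D weighted medians.
Total weight W = 592; half = 296.
x-coordinate, sorted with cumulative weight:
  x=6 (Zone III, w=125) cum 125
  x=7 (Zone I, w=90) cum 215
  x=8 (Zone II, w=120) cum 335  ← median
  x=9 (Zone IV, w=7) cum 342
  x=11 (Zone V, w=250) cum 592
⇒ x* = 8
y-coordinate, sorted with cumulative weight:
  y=3 (Zone V, w=250) cum 250
  y=5 (Zone III, w=125) cum 375  ← median
  y=5 (Zone IV, w=7) cum 382
  y=6 (Zone I, w=90) cum 472
  y=8 (Zone II, w=120) cum 592
⇒ y* = 5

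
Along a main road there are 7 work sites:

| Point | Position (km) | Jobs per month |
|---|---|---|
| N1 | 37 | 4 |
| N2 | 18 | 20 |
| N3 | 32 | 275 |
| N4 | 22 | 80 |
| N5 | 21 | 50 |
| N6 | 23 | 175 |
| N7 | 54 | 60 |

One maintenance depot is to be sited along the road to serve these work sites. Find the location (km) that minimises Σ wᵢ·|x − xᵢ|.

x = 32

For a sum of weighted absolute distances on a line, the optimum is the weighted median (not the mean). Total weight W = 664; half-weight = 332.
Sort by position and accumulate weight:
  km 18 (N2, w=20) → cum 20
  km 21 (N5, w=50) → cum 70
  km 22 (N4, w=80) → cum 150
  km 23 (N6, w=175) → cum 325
  km 32 (N3, w=275) → cum 600  ≥ 332 → median here
  km 37 (N1, w=4) → cum 604
  km 54 (N7, w=60) → cum 664
Optimal location: km 32.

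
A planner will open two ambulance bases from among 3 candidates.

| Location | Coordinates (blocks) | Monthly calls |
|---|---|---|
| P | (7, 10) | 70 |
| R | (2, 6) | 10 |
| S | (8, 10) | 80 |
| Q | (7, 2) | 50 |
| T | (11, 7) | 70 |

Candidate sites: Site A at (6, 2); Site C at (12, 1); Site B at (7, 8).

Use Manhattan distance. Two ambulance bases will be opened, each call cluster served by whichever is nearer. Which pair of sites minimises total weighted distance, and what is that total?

Evaluate every pair (each demand assigned to the nearer of the two):
  {Site A, Site B}: total = 850
  {Site C, Site B}: total = 1100
  {Site A, Site C}: total = 2050
Best pair: {Site A, Site B} with total 850.

{Site A, Site B}, total 850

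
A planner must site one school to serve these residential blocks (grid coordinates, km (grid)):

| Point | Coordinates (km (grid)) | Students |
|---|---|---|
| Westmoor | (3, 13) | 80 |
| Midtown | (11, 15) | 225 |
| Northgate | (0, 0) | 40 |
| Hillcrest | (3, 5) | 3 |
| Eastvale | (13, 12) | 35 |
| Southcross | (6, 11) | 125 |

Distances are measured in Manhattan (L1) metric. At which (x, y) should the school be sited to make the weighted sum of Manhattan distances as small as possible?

Manhattan distance separates: Σwᵢ(|x−xᵢ|+|y−yᵢ|) = Σwᵢ|x−xᵢ| + Σwᵢ|y−yᵢ|, so x and y are optimised independently as 1-D weighted medians.
Total weight W = 508; half = 254.
x-coordinate, sorted with cumulative weight:
  x=0 (Northgate, w=40) cum 40
  x=3 (Westmoor, w=80) cum 120
  x=3 (Hillcrest, w=3) cum 123
  x=6 (Southcross, w=125) cum 248
  x=11 (Midtown, w=225) cum 473  ← median
  x=13 (Eastvale, w=35) cum 508
⇒ x* = 11
y-coordinate, sorted with cumulative weight:
  y=0 (Northgate, w=40) cum 40
  y=5 (Hillcrest, w=3) cum 43
  y=11 (Southcross, w=125) cum 168
  y=12 (Eastvale, w=35) cum 203
  y=13 (Westmoor, w=80) cum 283  ← median
  y=15 (Midtown, w=225) cum 508
⇒ y* = 13

(11, 13)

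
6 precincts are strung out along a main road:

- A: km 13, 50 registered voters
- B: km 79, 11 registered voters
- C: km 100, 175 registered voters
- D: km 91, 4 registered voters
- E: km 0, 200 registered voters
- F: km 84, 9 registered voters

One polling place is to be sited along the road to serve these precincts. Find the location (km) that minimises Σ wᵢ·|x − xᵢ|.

x = 13

For a sum of weighted absolute distances on a line, the optimum is the weighted median (not the mean). Total weight W = 449; half-weight = 224.5.
Sort by position and accumulate weight:
  km 0 (E, w=200) → cum 200
  km 13 (A, w=50) → cum 250  ≥ 224.5 → median here
  km 79 (B, w=11) → cum 261
  km 84 (F, w=9) → cum 270
  km 91 (D, w=4) → cum 274
  km 100 (C, w=175) → cum 449
Optimal location: km 13.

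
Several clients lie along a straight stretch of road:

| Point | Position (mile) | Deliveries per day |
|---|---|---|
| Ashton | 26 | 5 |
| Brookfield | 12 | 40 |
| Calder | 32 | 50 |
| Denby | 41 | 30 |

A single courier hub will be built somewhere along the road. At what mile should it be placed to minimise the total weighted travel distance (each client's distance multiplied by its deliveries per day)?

For a sum of weighted absolute distances on a line, the optimum is the weighted median (not the mean). Total weight W = 125; half-weight = 62.5.
Sort by position and accumulate weight:
  mile 12 (Brookfield, w=40) → cum 40
  mile 26 (Ashton, w=5) → cum 45
  mile 32 (Calder, w=50) → cum 95  ≥ 62.5 → median here
  mile 41 (Denby, w=30) → cum 125
Optimal location: mile 32.

x = 32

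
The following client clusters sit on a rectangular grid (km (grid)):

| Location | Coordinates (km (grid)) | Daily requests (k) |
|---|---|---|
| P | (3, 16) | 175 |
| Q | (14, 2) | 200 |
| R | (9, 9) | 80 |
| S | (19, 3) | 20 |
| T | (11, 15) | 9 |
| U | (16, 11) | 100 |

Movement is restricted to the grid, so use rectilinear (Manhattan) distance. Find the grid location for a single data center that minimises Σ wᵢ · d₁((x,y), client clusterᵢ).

(14, 9)

Manhattan distance separates: Σwᵢ(|x−xᵢ|+|y−yᵢ|) = Σwᵢ|x−xᵢ| + Σwᵢ|y−yᵢ|, so x and y are optimised independently as 1-D weighted medians.
Total weight W = 584; half = 292.
x-coordinate, sorted with cumulative weight:
  x=3 (P, w=175) cum 175
  x=9 (R, w=80) cum 255
  x=11 (T, w=9) cum 264
  x=14 (Q, w=200) cum 464  ← median
  x=16 (U, w=100) cum 564
  x=19 (S, w=20) cum 584
⇒ x* = 14
y-coordinate, sorted with cumulative weight:
  y=2 (Q, w=200) cum 200
  y=3 (S, w=20) cum 220
  y=9 (R, w=80) cum 300  ← median
  y=11 (U, w=100) cum 400
  y=15 (T, w=9) cum 409
  y=16 (P, w=175) cum 584
⇒ y* = 9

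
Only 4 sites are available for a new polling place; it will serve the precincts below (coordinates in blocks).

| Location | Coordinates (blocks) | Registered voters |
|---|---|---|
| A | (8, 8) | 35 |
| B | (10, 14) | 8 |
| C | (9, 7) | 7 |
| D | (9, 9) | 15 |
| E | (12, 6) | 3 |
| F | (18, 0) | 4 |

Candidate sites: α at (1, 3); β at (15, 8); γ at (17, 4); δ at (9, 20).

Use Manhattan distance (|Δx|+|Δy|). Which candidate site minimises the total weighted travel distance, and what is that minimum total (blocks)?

β, total 546 blocks

Total weighted distance at each candidate:
  α (1, 3): total = 996
  β (15, 8): total = 546
  γ (17, 4): total = 904
  δ (9, 20): total = 934
Minimum is at β with total 546 blocks.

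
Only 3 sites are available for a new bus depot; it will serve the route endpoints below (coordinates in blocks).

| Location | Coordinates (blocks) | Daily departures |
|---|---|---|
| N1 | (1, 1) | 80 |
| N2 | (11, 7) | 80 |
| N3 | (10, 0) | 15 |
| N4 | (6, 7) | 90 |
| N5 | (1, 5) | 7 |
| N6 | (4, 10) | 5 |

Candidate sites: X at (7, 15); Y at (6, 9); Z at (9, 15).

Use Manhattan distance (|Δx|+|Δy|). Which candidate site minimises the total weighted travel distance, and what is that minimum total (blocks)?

Total weighted distance at each candidate:
  X (7, 15): total = 3792
  Y (6, 9): total = 2053
  Z (9, 15): total = 3966
Minimum is at Y with total 2053 blocks.

Y, total 2053 blocks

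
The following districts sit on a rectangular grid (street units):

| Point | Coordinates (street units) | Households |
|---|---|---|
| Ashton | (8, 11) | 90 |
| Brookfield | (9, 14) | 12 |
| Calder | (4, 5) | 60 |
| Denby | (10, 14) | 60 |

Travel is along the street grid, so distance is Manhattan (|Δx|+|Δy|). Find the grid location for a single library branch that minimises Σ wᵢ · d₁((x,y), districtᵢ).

Manhattan distance separates: Σwᵢ(|x−xᵢ|+|y−yᵢ|) = Σwᵢ|x−xᵢ| + Σwᵢ|y−yᵢ|, so x and y are optimised independently as 1-D weighted medians.
Total weight W = 222; half = 111.
x-coordinate, sorted with cumulative weight:
  x=4 (Calder, w=60) cum 60
  x=8 (Ashton, w=90) cum 150  ← median
  x=9 (Brookfield, w=12) cum 162
  x=10 (Denby, w=60) cum 222
⇒ x* = 8
y-coordinate, sorted with cumulative weight:
  y=5 (Calder, w=60) cum 60
  y=11 (Ashton, w=90) cum 150  ← median
  y=14 (Brookfield, w=12) cum 162
  y=14 (Denby, w=60) cum 222
⇒ y* = 11

(8, 11)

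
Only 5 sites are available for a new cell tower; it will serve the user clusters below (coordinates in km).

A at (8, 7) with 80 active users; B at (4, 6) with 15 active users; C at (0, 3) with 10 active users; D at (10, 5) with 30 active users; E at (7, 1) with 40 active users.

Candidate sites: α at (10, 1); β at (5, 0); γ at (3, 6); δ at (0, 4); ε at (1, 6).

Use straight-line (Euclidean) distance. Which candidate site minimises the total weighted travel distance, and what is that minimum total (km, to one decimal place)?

γ, total 933.6 km

Total weighted distance at each candidate:
  α (10, 1): total = 965.1
  β (5, 0): total = 1060.4
  γ (3, 6): total = 933.6
  δ (0, 4): total = 1366.7
  ε (1, 6): total = 1226.4
Minimum is at γ with total 933.6 km.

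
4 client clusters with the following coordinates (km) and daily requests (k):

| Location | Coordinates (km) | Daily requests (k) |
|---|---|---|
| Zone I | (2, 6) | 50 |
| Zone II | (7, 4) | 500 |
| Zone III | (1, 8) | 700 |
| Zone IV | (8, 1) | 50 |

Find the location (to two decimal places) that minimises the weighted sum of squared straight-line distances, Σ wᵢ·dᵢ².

(3.62, 6.12)

The minimiser of Σwᵢ‖p−pᵢ‖² is the weighted centroid p* = (Σwᵢpᵢ)/(Σwᵢ).
Σwᵢ = 1300.
Σwᵢxᵢ = 50·2 + 500·7 + 700·1 + 50·8 = 4700.
Σwᵢyᵢ = 50·6 + 500·4 + 700·8 + 50·1 = 7950.
x* = 4700/1300 = 3.62, y* = 7950/1300 = 6.12.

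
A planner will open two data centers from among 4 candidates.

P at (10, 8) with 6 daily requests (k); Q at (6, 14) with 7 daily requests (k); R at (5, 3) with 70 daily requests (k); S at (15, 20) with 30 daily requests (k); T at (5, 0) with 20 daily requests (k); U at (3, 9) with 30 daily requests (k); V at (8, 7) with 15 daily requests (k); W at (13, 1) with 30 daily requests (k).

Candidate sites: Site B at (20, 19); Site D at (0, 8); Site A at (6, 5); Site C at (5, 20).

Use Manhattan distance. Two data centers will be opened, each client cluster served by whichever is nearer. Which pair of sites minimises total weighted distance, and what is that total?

Evaluate every pair (each demand assigned to the nearer of the two):
  {Site B, Site A}: total = 1215
  {Site A, Site C}: total = 1321
  {Site D, Site A}: total = 1665
  {Site B, Site D}: total = 2139
  {Site D, Site C}: total = 2224
  {Site B, Site C}: total = 3301
Best pair: {Site B, Site A} with total 1215.

{Site B, Site A}, total 1215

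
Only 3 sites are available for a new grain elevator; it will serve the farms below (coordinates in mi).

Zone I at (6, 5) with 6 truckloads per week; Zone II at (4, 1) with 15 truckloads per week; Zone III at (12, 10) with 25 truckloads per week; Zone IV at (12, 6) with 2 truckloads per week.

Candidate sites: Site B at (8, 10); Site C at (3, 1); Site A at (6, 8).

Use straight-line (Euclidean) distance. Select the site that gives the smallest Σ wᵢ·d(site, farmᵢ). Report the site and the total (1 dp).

Total weighted distance at each candidate:
  Site B (8, 10): total = 291.4
  Site C (3, 1): total = 383.8
  Site A (6, 8): total = 298.0
Minimum is at Site B with total 291.4 mi.

Site B, total 291.4 mi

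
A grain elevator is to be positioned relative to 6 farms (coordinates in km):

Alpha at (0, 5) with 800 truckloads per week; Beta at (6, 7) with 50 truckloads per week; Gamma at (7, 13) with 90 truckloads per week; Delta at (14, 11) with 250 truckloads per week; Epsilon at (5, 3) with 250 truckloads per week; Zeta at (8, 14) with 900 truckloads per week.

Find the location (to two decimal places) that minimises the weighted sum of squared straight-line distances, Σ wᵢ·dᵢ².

(5.50, 9.24)

The minimiser of Σwᵢ‖p−pᵢ‖² is the weighted centroid p* = (Σwᵢpᵢ)/(Σwᵢ).
Σwᵢ = 2340.
Σwᵢxᵢ = 800·0 + 50·6 + 90·7 + 250·14 + 250·5 + 900·8 = 12880.
Σwᵢyᵢ = 800·5 + 50·7 + 90·13 + 250·11 + 250·3 + 900·14 = 21620.
x* = 12880/2340 = 5.50, y* = 21620/2340 = 9.24.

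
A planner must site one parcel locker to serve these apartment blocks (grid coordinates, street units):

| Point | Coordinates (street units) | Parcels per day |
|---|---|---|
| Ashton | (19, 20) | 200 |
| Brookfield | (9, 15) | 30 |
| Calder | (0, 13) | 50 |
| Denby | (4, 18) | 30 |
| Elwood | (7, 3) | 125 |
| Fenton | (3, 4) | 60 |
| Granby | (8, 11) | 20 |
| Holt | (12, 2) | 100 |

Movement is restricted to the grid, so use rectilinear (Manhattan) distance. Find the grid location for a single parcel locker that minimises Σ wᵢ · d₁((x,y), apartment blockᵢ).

Manhattan distance separates: Σwᵢ(|x−xᵢ|+|y−yᵢ|) = Σwᵢ|x−xᵢ| + Σwᵢ|y−yᵢ|, so x and y are optimised independently as 1-D weighted medians.
Total weight W = 615; half = 307.5.
x-coordinate, sorted with cumulative weight:
  x=0 (Calder, w=50) cum 50
  x=3 (Fenton, w=60) cum 110
  x=4 (Denby, w=30) cum 140
  x=7 (Elwood, w=125) cum 265
  x=8 (Granby, w=20) cum 285
  x=9 (Brookfield, w=30) cum 315  ← median
  x=12 (Holt, w=100) cum 415
  x=19 (Ashton, w=200) cum 615
⇒ x* = 9
y-coordinate, sorted with cumulative weight:
  y=2 (Holt, w=100) cum 100
  y=3 (Elwood, w=125) cum 225
  y=4 (Fenton, w=60) cum 285
  y=11 (Granby, w=20) cum 305
  y=13 (Calder, w=50) cum 355  ← median
  y=15 (Brookfield, w=30) cum 385
  y=18 (Denby, w=30) cum 415
  y=20 (Ashton, w=200) cum 615
⇒ y* = 13

(9, 13)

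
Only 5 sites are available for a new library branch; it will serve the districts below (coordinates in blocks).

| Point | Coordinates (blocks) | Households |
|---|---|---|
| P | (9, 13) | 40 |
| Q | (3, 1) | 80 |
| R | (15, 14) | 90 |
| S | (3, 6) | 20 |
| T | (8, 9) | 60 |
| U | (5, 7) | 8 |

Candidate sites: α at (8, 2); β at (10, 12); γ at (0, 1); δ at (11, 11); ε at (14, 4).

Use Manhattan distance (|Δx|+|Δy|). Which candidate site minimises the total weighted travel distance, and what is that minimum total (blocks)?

β, total 2790 blocks

Total weighted distance at each candidate:
  α (8, 2): total = 3334
  β (10, 12): total = 2790
  γ (0, 1): total = 4808
  δ (11, 11): total = 2870
  ε (14, 4): total = 3686
Minimum is at β with total 2790 blocks.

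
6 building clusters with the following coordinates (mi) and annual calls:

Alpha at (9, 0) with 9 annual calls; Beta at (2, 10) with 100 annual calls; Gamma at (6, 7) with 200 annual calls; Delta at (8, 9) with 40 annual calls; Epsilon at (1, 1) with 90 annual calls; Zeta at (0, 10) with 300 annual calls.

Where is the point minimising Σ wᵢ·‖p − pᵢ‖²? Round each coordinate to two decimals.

The minimiser of Σwᵢ‖p−pᵢ‖² is the weighted centroid p* = (Σwᵢpᵢ)/(Σwᵢ).
Σwᵢ = 739.
Σwᵢxᵢ = 9·9 + 100·2 + 200·6 + 40·8 + 90·1 + 300·0 = 1891.
Σwᵢyᵢ = 9·0 + 100·10 + 200·7 + 40·9 + 90·1 + 300·10 = 5850.
x* = 1891/739 = 2.56, y* = 5850/739 = 7.92.

(2.56, 7.92)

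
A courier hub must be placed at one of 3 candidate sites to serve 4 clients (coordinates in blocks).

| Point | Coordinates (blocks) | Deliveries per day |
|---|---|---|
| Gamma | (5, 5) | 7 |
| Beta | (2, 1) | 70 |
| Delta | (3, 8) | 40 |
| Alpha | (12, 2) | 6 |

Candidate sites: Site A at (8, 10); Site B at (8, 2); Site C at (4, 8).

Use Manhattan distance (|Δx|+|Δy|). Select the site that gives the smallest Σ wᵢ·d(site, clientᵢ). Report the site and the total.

Total weighted distance at each candidate:
  Site A (8, 10): total = 1458
  Site B (8, 2): total = 996
  Site C (4, 8): total = 782
Minimum is at Site C with total 782 blocks.

Site C, total 782 blocks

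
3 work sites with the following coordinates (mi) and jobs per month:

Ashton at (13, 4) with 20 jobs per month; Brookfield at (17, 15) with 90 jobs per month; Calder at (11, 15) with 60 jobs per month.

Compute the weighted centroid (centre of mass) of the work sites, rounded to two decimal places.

The minimiser of Σwᵢ‖p−pᵢ‖² is the weighted centroid p* = (Σwᵢpᵢ)/(Σwᵢ).
Σwᵢ = 170.
Σwᵢxᵢ = 20·13 + 90·17 + 60·11 = 2450.
Σwᵢyᵢ = 20·4 + 90·15 + 60·15 = 2330.
x* = 2450/170 = 14.41, y* = 2330/170 = 13.71.

(14.41, 13.71)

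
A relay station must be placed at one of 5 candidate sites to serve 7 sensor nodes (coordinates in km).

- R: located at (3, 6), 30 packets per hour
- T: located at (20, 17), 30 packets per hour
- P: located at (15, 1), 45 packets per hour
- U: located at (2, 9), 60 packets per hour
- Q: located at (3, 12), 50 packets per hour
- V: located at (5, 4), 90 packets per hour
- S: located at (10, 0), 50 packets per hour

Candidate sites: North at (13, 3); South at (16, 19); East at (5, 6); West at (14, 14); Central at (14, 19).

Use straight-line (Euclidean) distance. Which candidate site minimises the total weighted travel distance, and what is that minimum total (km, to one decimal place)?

East, total 2262.4 km

Total weighted distance at each candidate:
  North (13, 3): total = 3272.3
  South (16, 19): total = 5937.8
  East (5, 6): total = 2262.4
  West (14, 14): total = 4473.9
  Central (14, 19): total = 5646.2
Minimum is at East with total 2262.4 km.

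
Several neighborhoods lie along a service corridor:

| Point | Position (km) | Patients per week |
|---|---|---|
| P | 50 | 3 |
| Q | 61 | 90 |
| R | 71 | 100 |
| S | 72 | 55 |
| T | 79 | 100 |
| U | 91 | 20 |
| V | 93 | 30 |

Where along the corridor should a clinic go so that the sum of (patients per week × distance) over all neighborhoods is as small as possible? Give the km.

For a sum of weighted absolute distances on a line, the optimum is the weighted median (not the mean). Total weight W = 398; half-weight = 199.
Sort by position and accumulate weight:
  km 50 (P, w=3) → cum 3
  km 61 (Q, w=90) → cum 93
  km 71 (R, w=100) → cum 193
  km 72 (S, w=55) → cum 248  ≥ 199 → median here
  km 79 (T, w=100) → cum 348
  km 91 (U, w=20) → cum 368
  km 93 (V, w=30) → cum 398
Optimal location: km 72.

x = 72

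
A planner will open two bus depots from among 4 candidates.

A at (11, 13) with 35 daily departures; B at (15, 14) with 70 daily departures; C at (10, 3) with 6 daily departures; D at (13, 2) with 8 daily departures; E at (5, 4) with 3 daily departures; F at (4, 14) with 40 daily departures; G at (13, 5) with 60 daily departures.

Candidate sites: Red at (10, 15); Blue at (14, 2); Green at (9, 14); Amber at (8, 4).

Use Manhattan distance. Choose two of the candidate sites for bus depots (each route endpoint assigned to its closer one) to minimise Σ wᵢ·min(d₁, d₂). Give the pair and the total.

{Blue, Green}, total 1036

Evaluate every pair (each demand assigned to the nearer of the two):
  {Blue, Green}: total = 1036
  {Red, Blue}: total = 1116
  {Green, Amber}: total = 1168
  {Red, Amber}: total = 1248
  {Red, Green}: total = 1747
  {Blue, Amber}: total = 2165
Best pair: {Blue, Green} with total 1036.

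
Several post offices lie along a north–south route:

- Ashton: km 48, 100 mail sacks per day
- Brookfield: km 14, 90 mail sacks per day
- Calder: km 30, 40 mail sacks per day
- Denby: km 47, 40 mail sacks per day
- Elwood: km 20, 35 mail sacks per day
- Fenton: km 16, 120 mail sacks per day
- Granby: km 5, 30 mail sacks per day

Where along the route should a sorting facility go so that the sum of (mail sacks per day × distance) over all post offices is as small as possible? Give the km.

x = 16

For a sum of weighted absolute distances on a line, the optimum is the weighted median (not the mean). Total weight W = 455; half-weight = 227.5.
Sort by position and accumulate weight:
  km 5 (Granby, w=30) → cum 30
  km 14 (Brookfield, w=90) → cum 120
  km 16 (Fenton, w=120) → cum 240  ≥ 227.5 → median here
  km 20 (Elwood, w=35) → cum 275
  km 30 (Calder, w=40) → cum 315
  km 47 (Denby, w=40) → cum 355
  km 48 (Ashton, w=100) → cum 455
Optimal location: km 16.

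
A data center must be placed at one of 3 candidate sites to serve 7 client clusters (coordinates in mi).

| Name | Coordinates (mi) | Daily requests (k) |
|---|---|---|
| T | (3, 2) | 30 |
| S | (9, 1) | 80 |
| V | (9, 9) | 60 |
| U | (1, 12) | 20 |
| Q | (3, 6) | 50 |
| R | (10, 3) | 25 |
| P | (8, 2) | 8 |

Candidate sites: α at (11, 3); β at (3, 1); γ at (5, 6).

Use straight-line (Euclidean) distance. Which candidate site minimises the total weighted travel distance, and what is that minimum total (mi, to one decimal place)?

γ, total 1376.4 mi

Total weighted distance at each candidate:
  α (11, 3): total = 1594.2
  β (3, 1): total = 1806.4
  γ (5, 6): total = 1376.4
Minimum is at γ with total 1376.4 mi.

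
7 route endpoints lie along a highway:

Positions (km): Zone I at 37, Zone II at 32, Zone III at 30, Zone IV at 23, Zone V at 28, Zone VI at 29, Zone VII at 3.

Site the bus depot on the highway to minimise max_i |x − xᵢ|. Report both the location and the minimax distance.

location 20, max distance 17

The 1-center on a line is the midpoint of the two extreme points: leftmost at 3, rightmost at 37.
Optimal location = (3 + 37)/2 = 20; maximum distance = (37 − 3)/2 = 17.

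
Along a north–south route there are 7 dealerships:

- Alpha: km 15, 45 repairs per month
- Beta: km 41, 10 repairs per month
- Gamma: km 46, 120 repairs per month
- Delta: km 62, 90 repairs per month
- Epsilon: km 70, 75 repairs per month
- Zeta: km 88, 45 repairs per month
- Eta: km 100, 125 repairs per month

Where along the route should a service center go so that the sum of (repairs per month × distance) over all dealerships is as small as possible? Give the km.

x = 62

For a sum of weighted absolute distances on a line, the optimum is the weighted median (not the mean). Total weight W = 510; half-weight = 255.
Sort by position and accumulate weight:
  km 15 (Alpha, w=45) → cum 45
  km 41 (Beta, w=10) → cum 55
  km 46 (Gamma, w=120) → cum 175
  km 62 (Delta, w=90) → cum 265  ≥ 255 → median here
  km 70 (Epsilon, w=75) → cum 340
  km 88 (Zeta, w=45) → cum 385
  km 100 (Eta, w=125) → cum 510
Optimal location: km 62.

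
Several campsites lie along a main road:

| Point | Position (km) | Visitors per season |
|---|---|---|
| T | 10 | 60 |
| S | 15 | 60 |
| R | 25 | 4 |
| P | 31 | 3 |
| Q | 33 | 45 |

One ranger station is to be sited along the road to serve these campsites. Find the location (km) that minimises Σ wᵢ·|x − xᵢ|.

For a sum of weighted absolute distances on a line, the optimum is the weighted median (not the mean). Total weight W = 172; half-weight = 86.
Sort by position and accumulate weight:
  km 10 (T, w=60) → cum 60
  km 15 (S, w=60) → cum 120  ≥ 86 → median here
  km 25 (R, w=4) → cum 124
  km 31 (P, w=3) → cum 127
  km 33 (Q, w=45) → cum 172
Optimal location: km 15.

x = 15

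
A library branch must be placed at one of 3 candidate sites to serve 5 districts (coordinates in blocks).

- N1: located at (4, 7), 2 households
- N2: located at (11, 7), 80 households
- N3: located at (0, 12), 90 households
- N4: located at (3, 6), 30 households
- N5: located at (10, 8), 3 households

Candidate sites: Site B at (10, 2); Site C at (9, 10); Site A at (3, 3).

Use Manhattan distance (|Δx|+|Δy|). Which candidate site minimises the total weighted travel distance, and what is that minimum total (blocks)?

Total weighted distance at each candidate:
  Site B (10, 2): total = 2650
  Site C (9, 10): total = 1715
  Site A (3, 3): total = 2176
Minimum is at Site C with total 1715 blocks.

Site C, total 1715 blocks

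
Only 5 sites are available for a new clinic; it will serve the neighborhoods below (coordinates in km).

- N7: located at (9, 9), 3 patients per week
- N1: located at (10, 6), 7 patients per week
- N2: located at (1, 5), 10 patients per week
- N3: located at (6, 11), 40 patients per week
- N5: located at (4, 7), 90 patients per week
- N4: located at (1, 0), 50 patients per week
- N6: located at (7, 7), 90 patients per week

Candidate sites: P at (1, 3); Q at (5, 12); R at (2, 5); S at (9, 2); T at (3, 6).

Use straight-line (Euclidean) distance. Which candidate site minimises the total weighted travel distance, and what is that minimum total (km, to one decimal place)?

T, total 1139.3 km

Total weighted distance at each candidate:
  P (1, 3): total = 1742.8
  Q (5, 12): total = 1782.9
  R (2, 5): total = 1373.2
  S (9, 2): total = 2048.1
  T (3, 6): total = 1139.3
Minimum is at T with total 1139.3 km.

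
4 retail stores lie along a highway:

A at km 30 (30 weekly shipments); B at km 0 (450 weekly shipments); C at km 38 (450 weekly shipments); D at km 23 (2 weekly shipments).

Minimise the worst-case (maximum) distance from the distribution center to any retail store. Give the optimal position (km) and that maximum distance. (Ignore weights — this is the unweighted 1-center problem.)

location 19, max distance 19

The 1-center on a line is the midpoint of the two extreme points: leftmost at 0, rightmost at 38.
Optimal location = (0 + 38)/2 = 19; maximum distance = (38 − 0)/2 = 19.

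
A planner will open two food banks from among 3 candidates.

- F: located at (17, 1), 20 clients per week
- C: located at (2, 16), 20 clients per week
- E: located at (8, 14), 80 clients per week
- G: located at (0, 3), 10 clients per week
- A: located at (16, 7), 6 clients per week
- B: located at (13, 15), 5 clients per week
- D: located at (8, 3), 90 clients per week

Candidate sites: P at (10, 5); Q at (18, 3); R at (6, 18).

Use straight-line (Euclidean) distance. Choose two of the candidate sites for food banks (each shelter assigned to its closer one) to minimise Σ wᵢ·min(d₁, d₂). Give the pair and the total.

Evaluate every pair (each demand assigned to the nearer of the two):
  {P, R}: total = 1041.0
  {P, Q}: total = 1489.9
  {Q, R}: total = 1618.4
Best pair: {P, R} with total 1041.0.

{P, R}, total 1041.0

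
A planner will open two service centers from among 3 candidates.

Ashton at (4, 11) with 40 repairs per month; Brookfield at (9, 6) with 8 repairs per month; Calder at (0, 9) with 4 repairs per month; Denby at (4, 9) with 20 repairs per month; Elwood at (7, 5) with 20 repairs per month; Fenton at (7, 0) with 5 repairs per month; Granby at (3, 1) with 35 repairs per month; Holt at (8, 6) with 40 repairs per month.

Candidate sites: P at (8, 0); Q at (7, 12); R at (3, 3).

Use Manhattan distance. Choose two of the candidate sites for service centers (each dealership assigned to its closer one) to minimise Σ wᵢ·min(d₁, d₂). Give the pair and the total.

Evaluate every pair (each demand assigned to the nearer of the two):
  {Q, R}: total = 885
  {P, Q}: total = 951
  {P, R}: total = 1027
Best pair: {Q, R} with total 885.

{Q, R}, total 885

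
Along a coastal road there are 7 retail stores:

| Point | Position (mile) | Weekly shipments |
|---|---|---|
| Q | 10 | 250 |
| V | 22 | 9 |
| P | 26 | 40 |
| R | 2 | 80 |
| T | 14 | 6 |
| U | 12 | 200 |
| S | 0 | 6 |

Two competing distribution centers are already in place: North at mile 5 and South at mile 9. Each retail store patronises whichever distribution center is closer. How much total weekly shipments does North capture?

The indifferent point is the midpoint (5+9)/2 = 7; retail stores left of it (closer to North at 5) go to North, those right go to South.
  S at 0 (w=6) → North
  R at 2 (w=80) → North
  Q at 10 (w=250) → South
  U at 12 (w=200) → South
  T at 14 (w=6) → South
  V at 22 (w=9) → South
  P at 26 (w=40) → South
North captures 86; South captures 505.

86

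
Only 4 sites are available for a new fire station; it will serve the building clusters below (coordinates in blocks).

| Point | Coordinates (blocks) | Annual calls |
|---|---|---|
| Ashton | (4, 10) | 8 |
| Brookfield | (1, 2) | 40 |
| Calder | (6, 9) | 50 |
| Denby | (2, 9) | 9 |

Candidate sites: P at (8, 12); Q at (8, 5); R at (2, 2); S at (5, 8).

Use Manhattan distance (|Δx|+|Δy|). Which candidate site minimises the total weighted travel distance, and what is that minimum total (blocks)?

S, total 560 blocks

Total weighted distance at each candidate:
  P (8, 12): total = 1059
  Q (8, 5): total = 862
  R (2, 2): total = 733
  S (5, 8): total = 560
Minimum is at S with total 560 blocks.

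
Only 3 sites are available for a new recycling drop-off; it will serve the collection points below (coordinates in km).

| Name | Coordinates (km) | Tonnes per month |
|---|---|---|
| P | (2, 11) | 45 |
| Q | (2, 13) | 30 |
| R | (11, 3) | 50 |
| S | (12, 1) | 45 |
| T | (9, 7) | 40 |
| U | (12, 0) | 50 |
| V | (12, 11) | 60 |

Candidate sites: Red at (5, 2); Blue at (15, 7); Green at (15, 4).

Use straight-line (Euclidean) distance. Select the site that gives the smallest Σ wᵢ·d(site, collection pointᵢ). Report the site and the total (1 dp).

Total weighted distance at each candidate:
  Red (5, 2): total = 2695.5
  Blue (15, 7): total = 2547.1
  Green (15, 4): total = 2511.1
Minimum is at Green with total 2511.1 km.

Green, total 2511.1 km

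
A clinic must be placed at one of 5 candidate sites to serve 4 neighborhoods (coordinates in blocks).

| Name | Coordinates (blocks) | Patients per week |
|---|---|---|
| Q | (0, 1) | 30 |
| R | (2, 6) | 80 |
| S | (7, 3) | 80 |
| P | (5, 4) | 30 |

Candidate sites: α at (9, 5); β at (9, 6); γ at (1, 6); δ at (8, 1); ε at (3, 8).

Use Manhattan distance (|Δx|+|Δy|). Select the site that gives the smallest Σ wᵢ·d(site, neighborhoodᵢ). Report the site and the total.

γ, total 1160 blocks

Total weighted distance at each candidate:
  α (9, 5): total = 1500
  β (9, 6): total = 1560
  γ (1, 6): total = 1160
  δ (8, 1): total = 1540
  ε (3, 8): total = 1440
Minimum is at γ with total 1160 blocks.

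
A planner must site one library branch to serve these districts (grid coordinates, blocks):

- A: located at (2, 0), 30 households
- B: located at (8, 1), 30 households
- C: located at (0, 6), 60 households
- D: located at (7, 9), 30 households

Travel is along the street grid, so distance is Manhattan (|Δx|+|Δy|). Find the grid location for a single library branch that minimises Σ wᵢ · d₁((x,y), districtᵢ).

Manhattan distance separates: Σwᵢ(|x−xᵢ|+|y−yᵢ|) = Σwᵢ|x−xᵢ| + Σwᵢ|y−yᵢ|, so x and y are optimised independently as 1-D weighted medians.
Total weight W = 150; half = 75.
x-coordinate, sorted with cumulative weight:
  x=0 (C, w=60) cum 60
  x=2 (A, w=30) cum 90  ← median
  x=7 (D, w=30) cum 120
  x=8 (B, w=30) cum 150
⇒ x* = 2
y-coordinate, sorted with cumulative weight:
  y=0 (A, w=30) cum 30
  y=1 (B, w=30) cum 60
  y=6 (C, w=60) cum 120  ← median
  y=9 (D, w=30) cum 150
⇒ y* = 6

(2, 6)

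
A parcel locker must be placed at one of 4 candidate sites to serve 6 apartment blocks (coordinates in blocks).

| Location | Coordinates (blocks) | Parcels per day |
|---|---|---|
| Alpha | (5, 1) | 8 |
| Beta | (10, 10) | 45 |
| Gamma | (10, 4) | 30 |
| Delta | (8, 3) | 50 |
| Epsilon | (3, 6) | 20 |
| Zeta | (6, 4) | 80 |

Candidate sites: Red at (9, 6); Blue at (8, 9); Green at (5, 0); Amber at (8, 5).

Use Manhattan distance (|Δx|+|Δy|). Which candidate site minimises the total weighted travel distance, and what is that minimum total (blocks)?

Total weighted distance at each candidate:
  Red (9, 6): total = 1107
  Blue (8, 9): total = 1453
  Green (5, 0): total = 1813
  Amber (8, 5): total = 921
Minimum is at Amber with total 921 blocks.

Amber, total 921 blocks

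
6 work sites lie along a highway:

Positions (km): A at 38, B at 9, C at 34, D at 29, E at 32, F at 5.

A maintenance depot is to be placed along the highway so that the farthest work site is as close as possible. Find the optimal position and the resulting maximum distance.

The 1-center on a line is the midpoint of the two extreme points: leftmost at 5, rightmost at 38.
Optimal location = (5 + 38)/2 = 21.5; maximum distance = (38 − 5)/2 = 16.5.

location 21.5, max distance 16.5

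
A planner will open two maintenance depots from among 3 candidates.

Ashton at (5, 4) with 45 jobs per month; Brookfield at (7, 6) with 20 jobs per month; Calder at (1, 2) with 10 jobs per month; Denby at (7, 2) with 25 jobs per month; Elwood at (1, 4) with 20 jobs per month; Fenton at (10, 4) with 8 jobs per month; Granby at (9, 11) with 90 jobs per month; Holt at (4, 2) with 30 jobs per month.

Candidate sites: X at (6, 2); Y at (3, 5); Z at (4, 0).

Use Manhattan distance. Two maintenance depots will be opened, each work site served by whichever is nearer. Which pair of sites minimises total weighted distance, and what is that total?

{X, Y}, total 1558

Evaluate every pair (each demand assigned to the nearer of the two):
  {X, Y}: total = 1558
  {X, Z}: total = 1638
  {Y, Z}: total = 1674
Best pair: {X, Y} with total 1558.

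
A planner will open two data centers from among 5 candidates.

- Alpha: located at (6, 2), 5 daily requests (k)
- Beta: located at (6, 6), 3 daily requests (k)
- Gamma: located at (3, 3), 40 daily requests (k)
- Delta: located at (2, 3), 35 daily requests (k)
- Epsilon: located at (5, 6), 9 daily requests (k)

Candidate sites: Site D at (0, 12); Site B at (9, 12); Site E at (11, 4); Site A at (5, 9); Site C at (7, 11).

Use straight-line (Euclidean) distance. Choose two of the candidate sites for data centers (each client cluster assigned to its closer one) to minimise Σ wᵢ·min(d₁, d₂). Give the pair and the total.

{Site E, Site A}, total 551.2

Evaluate every pair (each demand assigned to the nearer of the two):
  {Site E, Site A}: total = 551.2
  {Site D, Site A}: total = 559.6
  {Site B, Site A}: total = 559.6
  {Site A, Site C}: total = 559.6
  {Site E, Site C}: total = 730.1
  {Site D, Site E}: total = 739.4
  {Site B, Site E}: total = 739.4
  {Site D, Site C}: total = 789.5
  {Site B, Site C}: total = 797.0
  {Site D, Site B}: total = 839.4
Best pair: {Site E, Site A} with total 551.2.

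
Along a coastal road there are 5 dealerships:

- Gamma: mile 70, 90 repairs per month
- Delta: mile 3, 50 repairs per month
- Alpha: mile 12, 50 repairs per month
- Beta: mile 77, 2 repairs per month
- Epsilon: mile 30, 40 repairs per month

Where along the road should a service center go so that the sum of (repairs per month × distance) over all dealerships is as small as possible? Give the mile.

x = 30

For a sum of weighted absolute distances on a line, the optimum is the weighted median (not the mean). Total weight W = 232; half-weight = 116.
Sort by position and accumulate weight:
  mile 3 (Delta, w=50) → cum 50
  mile 12 (Alpha, w=50) → cum 100
  mile 30 (Epsilon, w=40) → cum 140  ≥ 116 → median here
  mile 70 (Gamma, w=90) → cum 230
  mile 77 (Beta, w=2) → cum 232
Optimal location: mile 30.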